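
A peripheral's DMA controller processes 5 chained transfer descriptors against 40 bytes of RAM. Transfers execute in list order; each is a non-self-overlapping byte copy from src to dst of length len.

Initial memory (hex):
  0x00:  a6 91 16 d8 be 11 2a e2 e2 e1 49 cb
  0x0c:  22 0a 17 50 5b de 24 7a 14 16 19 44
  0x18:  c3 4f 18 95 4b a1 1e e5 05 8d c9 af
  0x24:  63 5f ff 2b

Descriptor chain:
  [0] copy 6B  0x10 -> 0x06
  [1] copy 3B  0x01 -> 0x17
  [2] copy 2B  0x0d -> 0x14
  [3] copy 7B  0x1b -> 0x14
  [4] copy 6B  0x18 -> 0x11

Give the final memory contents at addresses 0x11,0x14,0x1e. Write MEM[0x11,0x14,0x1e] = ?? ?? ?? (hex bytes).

[0] 0x10->0x06 len=6 : 5b de 24 7a 14 16
[1] 0x01->0x17 len=3 : 91 16 d8
[2] 0x0d->0x14 len=2 : 0a 17
[3] 0x1b->0x14 len=7 : 95 4b a1 1e e5 05 8d
[4] 0x18->0x11 len=6 : e5 05 8d 95 4b a1
query mem[0x11]=0xe5, mem[0x14]=0x95, mem[0x1e]=0x1e

MEM[0x11,0x14,0x1e] = e5 95 1e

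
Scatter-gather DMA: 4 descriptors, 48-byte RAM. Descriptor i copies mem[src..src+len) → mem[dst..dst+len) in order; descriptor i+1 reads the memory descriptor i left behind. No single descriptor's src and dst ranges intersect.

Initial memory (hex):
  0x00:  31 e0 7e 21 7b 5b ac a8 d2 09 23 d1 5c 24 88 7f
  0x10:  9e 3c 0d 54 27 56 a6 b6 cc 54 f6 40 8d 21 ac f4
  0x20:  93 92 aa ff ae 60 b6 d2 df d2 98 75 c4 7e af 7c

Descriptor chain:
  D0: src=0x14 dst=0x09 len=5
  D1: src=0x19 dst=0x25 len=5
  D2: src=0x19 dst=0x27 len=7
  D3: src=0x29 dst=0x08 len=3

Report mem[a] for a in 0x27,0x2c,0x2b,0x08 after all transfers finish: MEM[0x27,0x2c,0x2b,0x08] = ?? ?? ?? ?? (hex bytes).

  after D0: wrote 5B at 0x09 = 2756a6b6cc
  after D1: wrote 5B at 0x25 = 54f6408d21
  after D2: wrote 7B at 0x27 = 54f6408d21acf4
  after D3: wrote 3B at 0x08 = 408d21
query mem[0x27]=0x54, mem[0x2c]=0xac, mem[0x2b]=0x21, mem[0x08]=0x40

MEM[0x27,0x2c,0x2b,0x08] = 54 ac 21 40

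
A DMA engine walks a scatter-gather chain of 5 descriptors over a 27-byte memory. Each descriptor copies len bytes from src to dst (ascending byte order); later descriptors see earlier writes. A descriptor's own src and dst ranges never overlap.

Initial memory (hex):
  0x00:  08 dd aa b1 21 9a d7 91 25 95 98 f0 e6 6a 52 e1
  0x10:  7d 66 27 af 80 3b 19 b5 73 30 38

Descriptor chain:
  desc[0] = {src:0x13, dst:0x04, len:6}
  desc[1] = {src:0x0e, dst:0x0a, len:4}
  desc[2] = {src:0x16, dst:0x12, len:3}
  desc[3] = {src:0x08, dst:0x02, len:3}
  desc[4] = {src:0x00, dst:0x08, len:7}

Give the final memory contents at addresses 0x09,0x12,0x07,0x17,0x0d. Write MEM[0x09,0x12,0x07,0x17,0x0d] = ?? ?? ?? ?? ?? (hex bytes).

#0 dst[0x04+6] := {0xaf,0x80,0x3b,0x19,0xb5,0x73}
#1 dst[0x0a+4] := {0x52,0xe1,0x7d,0x66}
#2 dst[0x12+3] := {0x19,0xb5,0x73}
#3 dst[0x02+3] := {0xb5,0x73,0x52}
#4 dst[0x08+7] := {0x08,0xdd,0xb5,0x73,0x52,0x80,0x3b}
query mem[0x09]=0xdd, mem[0x12]=0x19, mem[0x07]=0x19, mem[0x17]=0xb5, mem[0x0d]=0x80

MEM[0x09,0x12,0x07,0x17,0x0d] = dd 19 19 b5 80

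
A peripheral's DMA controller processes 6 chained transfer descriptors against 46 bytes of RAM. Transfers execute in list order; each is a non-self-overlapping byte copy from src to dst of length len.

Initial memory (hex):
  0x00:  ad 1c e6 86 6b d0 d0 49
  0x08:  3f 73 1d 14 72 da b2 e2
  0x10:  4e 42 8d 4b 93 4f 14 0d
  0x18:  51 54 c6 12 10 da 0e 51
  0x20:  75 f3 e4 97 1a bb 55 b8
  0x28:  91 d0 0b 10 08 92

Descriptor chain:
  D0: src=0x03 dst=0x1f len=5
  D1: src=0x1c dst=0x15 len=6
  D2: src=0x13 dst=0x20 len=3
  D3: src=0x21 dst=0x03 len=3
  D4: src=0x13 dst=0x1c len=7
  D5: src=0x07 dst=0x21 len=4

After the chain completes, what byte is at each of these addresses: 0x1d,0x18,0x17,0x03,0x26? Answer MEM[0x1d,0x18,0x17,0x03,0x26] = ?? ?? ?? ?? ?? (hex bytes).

MEM[0x1d,0x18,0x17,0x03,0x26] = 93 86 0e 93 55

[0] 0x03->0x1f len=5 : 86 6b d0 d0 49
[1] 0x1c->0x15 len=6 : 10 da 0e 86 6b d0
[2] 0x13->0x20 len=3 : 4b 93 10
[3] 0x21->0x03 len=3 : 93 10 49
[4] 0x13->0x1c len=7 : 4b 93 10 da 0e 86 6b
[5] 0x07->0x21 len=4 : 49 3f 73 1d
query mem[0x1d]=0x93, mem[0x18]=0x86, mem[0x17]=0x0e, mem[0x03]=0x93, mem[0x26]=0x55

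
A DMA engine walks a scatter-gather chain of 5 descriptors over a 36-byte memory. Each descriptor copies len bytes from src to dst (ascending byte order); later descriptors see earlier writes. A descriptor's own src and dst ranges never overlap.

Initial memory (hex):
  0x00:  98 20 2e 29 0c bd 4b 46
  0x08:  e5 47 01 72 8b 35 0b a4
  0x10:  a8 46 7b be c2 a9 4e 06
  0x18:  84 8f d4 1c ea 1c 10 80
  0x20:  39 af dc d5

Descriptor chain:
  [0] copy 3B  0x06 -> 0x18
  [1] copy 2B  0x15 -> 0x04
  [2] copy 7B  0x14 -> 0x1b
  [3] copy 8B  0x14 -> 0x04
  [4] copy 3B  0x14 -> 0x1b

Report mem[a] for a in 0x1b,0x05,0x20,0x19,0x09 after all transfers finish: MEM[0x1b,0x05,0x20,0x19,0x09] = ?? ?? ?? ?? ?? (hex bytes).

MEM[0x1b,0x05,0x20,0x19,0x09] = c2 a9 46 46 46

[0] 0x06->0x18 len=3 : 4b 46 e5
[1] 0x15->0x04 len=2 : a9 4e
[2] 0x14->0x1b len=7 : c2 a9 4e 06 4b 46 e5
[3] 0x14->0x04 len=8 : c2 a9 4e 06 4b 46 e5 c2
[4] 0x14->0x1b len=3 : c2 a9 4e
query mem[0x1b]=0xc2, mem[0x05]=0xa9, mem[0x20]=0x46, mem[0x19]=0x46, mem[0x09]=0x46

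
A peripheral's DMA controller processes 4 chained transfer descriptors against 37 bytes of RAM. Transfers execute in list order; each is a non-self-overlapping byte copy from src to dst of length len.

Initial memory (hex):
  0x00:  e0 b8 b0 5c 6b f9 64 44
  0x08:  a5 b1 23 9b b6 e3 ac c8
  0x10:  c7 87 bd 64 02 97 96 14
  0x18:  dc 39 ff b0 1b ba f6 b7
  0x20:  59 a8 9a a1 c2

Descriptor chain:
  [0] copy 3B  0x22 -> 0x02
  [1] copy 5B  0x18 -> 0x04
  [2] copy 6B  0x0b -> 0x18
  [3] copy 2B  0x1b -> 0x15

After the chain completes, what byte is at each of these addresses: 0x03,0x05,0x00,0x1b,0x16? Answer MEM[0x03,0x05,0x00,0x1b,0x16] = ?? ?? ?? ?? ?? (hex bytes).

  after D0: wrote 3B at 0x02 = 9aa1c2
  after D1: wrote 5B at 0x04 = dc39ffb01b
  after D2: wrote 6B at 0x18 = 9bb6e3acc8c7
  after D3: wrote 2B at 0x15 = acc8
query mem[0x03]=0xa1, mem[0x05]=0x39, mem[0x00]=0xe0, mem[0x1b]=0xac, mem[0x16]=0xc8

MEM[0x03,0x05,0x00,0x1b,0x16] = a1 39 e0 ac c8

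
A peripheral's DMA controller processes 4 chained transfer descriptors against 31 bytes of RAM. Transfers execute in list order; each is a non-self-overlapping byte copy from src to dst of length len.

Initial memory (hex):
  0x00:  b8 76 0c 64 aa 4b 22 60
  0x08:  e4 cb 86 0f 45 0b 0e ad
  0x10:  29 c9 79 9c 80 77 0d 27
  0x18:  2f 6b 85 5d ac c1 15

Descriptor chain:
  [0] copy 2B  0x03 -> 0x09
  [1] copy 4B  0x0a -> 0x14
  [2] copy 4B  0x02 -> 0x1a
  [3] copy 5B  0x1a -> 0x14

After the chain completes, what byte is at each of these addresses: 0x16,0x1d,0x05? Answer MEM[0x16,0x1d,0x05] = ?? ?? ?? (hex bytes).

#0 dst[0x09+2] := {0x64,0xaa}
#1 dst[0x14+4] := {0xaa,0x0f,0x45,0x0b}
#2 dst[0x1a+4] := {0x0c,0x64,0xaa,0x4b}
#3 dst[0x14+5] := {0x0c,0x64,0xaa,0x4b,0x15}
query mem[0x16]=0xaa, mem[0x1d]=0x4b, mem[0x05]=0x4b

MEM[0x16,0x1d,0x05] = aa 4b 4b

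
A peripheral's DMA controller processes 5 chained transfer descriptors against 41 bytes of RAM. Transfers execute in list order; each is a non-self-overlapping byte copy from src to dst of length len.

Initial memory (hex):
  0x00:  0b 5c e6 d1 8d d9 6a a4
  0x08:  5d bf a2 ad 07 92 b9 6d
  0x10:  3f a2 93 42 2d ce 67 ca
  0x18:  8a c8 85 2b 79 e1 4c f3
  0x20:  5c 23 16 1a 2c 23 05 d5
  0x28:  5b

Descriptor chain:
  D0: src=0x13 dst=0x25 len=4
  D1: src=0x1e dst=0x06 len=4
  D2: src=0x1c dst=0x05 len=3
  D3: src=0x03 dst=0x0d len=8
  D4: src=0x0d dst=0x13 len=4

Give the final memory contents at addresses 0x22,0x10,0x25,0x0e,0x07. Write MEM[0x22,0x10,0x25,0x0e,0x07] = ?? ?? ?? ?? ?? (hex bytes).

[0] 0x13->0x25 len=4 : 42 2d ce 67
[1] 0x1e->0x06 len=4 : 4c f3 5c 23
[2] 0x1c->0x05 len=3 : 79 e1 4c
[3] 0x03->0x0d len=8 : d1 8d 79 e1 4c 5c 23 a2
[4] 0x0d->0x13 len=4 : d1 8d 79 e1
query mem[0x22]=0x16, mem[0x10]=0xe1, mem[0x25]=0x42, mem[0x0e]=0x8d, mem[0x07]=0x4c

MEM[0x22,0x10,0x25,0x0e,0x07] = 16 e1 42 8d 4c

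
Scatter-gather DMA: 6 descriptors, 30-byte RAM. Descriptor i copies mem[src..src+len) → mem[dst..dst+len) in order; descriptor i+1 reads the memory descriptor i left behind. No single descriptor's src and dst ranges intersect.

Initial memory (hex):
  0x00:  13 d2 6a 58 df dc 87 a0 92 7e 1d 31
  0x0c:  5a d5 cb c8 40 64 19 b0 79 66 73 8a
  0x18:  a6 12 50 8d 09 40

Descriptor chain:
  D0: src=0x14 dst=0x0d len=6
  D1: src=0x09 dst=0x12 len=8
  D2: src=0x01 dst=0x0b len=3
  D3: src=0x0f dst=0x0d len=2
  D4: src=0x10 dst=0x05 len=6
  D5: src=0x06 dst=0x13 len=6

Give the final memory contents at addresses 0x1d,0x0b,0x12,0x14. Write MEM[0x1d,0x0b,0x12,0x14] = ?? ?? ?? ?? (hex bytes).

MEM[0x1d,0x0b,0x12,0x14] = 40 d2 7e 7e

[0] 0x14->0x0d len=6 : 79 66 73 8a a6 12
[1] 0x09->0x12 len=8 : 7e 1d 31 5a 79 66 73 8a
[2] 0x01->0x0b len=3 : d2 6a 58
[3] 0x0f->0x0d len=2 : 73 8a
[4] 0x10->0x05 len=6 : 8a a6 7e 1d 31 5a
[5] 0x06->0x13 len=6 : a6 7e 1d 31 5a d2
query mem[0x1d]=0x40, mem[0x0b]=0xd2, mem[0x12]=0x7e, mem[0x14]=0x7e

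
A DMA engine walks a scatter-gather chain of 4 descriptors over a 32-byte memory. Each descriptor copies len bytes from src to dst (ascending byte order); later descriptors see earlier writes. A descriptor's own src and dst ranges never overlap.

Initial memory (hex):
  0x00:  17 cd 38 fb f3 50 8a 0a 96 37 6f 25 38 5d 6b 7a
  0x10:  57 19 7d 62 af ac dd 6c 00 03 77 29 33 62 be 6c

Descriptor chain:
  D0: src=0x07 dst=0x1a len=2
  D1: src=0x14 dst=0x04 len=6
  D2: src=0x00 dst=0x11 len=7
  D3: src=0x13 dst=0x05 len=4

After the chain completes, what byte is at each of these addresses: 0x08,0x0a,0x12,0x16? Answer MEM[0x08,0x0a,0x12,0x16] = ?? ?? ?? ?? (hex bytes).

MEM[0x08,0x0a,0x12,0x16] = ac 6f cd ac

#0 dst[0x1a+2] := {0x0a,0x96}
#1 dst[0x04+6] := {0xaf,0xac,0xdd,0x6c,0x00,0x03}
#2 dst[0x11+7] := {0x17,0xcd,0x38,0xfb,0xaf,0xac,0xdd}
#3 dst[0x05+4] := {0x38,0xfb,0xaf,0xac}
query mem[0x08]=0xac, mem[0x0a]=0x6f, mem[0x12]=0xcd, mem[0x16]=0xac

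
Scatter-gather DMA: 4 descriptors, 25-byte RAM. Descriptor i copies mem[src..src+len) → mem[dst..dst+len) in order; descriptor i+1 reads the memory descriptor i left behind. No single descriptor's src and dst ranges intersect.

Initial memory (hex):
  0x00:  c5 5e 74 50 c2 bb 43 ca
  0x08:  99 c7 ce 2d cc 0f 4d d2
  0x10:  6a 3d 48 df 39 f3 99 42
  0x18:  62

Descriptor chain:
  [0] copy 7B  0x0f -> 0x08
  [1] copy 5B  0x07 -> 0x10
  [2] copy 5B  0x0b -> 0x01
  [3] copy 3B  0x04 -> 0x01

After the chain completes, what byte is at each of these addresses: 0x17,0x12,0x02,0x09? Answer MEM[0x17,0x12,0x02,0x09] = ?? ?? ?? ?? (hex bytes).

  after D0: wrote 7B at 0x08 = d26a3d48df39f3
  after D1: wrote 5B at 0x10 = cad26a3d48
  after D2: wrote 5B at 0x01 = 48df39f3d2
  after D3: wrote 3B at 0x01 = f3d243
query mem[0x17]=0x42, mem[0x12]=0x6a, mem[0x02]=0xd2, mem[0x09]=0x6a

MEM[0x17,0x12,0x02,0x09] = 42 6a d2 6a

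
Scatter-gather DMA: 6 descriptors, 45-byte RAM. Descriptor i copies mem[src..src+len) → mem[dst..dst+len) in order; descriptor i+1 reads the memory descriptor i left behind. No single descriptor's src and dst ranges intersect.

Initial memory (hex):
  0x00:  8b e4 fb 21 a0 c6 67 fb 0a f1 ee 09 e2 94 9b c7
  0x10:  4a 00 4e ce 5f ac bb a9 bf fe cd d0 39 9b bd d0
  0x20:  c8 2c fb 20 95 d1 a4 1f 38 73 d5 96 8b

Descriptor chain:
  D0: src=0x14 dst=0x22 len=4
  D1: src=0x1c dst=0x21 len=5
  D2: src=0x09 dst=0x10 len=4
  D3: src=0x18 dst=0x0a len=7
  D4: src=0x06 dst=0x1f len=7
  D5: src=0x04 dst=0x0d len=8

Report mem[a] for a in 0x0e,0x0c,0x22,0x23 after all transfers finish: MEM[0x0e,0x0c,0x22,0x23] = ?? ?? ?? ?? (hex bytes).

MEM[0x0e,0x0c,0x22,0x23] = c6 cd f1 bf

D0: mem[0x22..0x25] <- [5f ac bb a9]
D1: mem[0x21..0x25] <- [39 9b bd d0 c8]
D2: mem[0x10..0x13] <- [f1 ee 09 e2]
D3: mem[0x0a..0x10] <- [bf fe cd d0 39 9b bd]
D4: mem[0x1f..0x25] <- [67 fb 0a f1 bf fe cd]
D5: mem[0x0d..0x14] <- [a0 c6 67 fb 0a f1 bf fe]
query mem[0x0e]=0xc6, mem[0x0c]=0xcd, mem[0x22]=0xf1, mem[0x23]=0xbf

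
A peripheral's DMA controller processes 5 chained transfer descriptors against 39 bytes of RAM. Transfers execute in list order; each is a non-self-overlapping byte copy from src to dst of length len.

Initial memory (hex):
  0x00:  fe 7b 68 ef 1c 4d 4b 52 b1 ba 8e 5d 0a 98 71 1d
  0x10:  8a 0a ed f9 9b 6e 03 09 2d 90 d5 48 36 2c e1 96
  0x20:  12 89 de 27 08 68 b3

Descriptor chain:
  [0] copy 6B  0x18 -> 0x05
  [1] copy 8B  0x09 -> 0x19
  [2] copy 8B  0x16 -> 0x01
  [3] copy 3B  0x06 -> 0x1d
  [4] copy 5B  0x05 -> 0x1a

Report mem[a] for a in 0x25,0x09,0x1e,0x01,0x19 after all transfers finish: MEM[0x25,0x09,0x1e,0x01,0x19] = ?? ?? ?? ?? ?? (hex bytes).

MEM[0x25,0x09,0x1e,0x01,0x19] = 68 36 36 03 36

[0] 0x18->0x05 len=6 : 2d 90 d5 48 36 2c
[1] 0x09->0x19 len=8 : 36 2c 5d 0a 98 71 1d 8a
[2] 0x16->0x01 len=8 : 03 09 2d 36 2c 5d 0a 98
[3] 0x06->0x1d len=3 : 5d 0a 98
[4] 0x05->0x1a len=5 : 2c 5d 0a 98 36
query mem[0x25]=0x68, mem[0x09]=0x36, mem[0x1e]=0x36, mem[0x01]=0x03, mem[0x19]=0x36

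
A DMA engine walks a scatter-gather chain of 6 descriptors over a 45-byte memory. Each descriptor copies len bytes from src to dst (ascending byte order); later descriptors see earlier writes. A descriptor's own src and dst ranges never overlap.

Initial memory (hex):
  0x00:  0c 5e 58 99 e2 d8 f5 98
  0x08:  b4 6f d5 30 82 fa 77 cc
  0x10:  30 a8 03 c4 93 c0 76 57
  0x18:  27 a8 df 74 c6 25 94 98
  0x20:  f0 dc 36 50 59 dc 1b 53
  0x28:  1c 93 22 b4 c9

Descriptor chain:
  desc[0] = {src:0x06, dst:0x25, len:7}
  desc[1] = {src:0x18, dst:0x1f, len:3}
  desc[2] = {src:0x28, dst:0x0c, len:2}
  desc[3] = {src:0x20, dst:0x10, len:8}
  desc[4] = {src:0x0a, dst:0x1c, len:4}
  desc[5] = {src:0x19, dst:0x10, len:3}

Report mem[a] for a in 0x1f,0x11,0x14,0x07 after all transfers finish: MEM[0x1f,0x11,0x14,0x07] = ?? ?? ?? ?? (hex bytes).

#0 dst[0x25+7] := {0xf5,0x98,0xb4,0x6f,0xd5,0x30,0x82}
#1 dst[0x1f+3] := {0x27,0xa8,0xdf}
#2 dst[0x0c+2] := {0x6f,0xd5}
#3 dst[0x10+8] := {0xa8,0xdf,0x36,0x50,0x59,0xf5,0x98,0xb4}
#4 dst[0x1c+4] := {0xd5,0x30,0x6f,0xd5}
#5 dst[0x10+3] := {0xa8,0xdf,0x74}
query mem[0x1f]=0xd5, mem[0x11]=0xdf, mem[0x14]=0x59, mem[0x07]=0x98

MEM[0x1f,0x11,0x14,0x07] = d5 df 59 98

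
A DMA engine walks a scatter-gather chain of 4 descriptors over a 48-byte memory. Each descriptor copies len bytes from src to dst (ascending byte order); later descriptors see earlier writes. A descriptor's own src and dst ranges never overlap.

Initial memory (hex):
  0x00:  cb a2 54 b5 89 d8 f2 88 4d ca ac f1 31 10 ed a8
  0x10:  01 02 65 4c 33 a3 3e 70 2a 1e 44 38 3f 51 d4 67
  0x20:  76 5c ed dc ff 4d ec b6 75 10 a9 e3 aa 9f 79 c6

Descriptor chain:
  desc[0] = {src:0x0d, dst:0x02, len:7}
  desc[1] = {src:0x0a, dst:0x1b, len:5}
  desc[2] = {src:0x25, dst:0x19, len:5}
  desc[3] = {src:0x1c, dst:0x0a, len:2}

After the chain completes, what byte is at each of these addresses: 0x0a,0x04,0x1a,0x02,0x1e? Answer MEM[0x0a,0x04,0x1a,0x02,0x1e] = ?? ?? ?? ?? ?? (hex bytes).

D0: mem[0x02..0x08] <- [10 ed a8 01 02 65 4c]
D1: mem[0x1b..0x1f] <- [ac f1 31 10 ed]
D2: mem[0x19..0x1d] <- [4d ec b6 75 10]
D3: mem[0x0a..0x0b] <- [75 10]
query mem[0x0a]=0x75, mem[0x04]=0xa8, mem[0x1a]=0xec, mem[0x02]=0x10, mem[0x1e]=0x10

MEM[0x0a,0x04,0x1a,0x02,0x1e] = 75 a8 ec 10 10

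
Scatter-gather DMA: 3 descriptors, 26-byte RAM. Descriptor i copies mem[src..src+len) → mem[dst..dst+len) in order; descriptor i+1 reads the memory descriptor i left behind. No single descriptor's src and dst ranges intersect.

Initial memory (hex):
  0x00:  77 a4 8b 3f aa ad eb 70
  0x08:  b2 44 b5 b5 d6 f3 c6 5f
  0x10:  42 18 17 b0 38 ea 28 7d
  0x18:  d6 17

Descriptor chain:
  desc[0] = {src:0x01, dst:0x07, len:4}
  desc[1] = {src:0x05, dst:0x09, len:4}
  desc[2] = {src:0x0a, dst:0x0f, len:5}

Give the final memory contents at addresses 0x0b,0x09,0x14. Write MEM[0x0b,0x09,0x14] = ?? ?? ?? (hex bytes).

D0: mem[0x07..0x0a] <- [a4 8b 3f aa]
D1: mem[0x09..0x0c] <- [ad eb a4 8b]
D2: mem[0x0f..0x13] <- [eb a4 8b f3 c6]
query mem[0x0b]=0xa4, mem[0x09]=0xad, mem[0x14]=0x38

MEM[0x0b,0x09,0x14] = a4 ad 38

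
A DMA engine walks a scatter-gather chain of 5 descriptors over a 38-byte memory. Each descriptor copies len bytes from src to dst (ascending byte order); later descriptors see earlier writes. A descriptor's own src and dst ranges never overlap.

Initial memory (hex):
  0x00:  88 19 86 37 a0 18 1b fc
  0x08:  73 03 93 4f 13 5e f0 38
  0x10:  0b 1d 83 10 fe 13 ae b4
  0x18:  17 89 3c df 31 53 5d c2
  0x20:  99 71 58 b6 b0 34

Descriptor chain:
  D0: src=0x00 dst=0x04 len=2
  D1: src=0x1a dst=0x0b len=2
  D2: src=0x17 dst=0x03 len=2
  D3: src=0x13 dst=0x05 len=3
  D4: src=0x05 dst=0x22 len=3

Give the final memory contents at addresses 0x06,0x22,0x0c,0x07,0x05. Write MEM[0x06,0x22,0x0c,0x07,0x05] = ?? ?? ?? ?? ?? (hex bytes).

D0: mem[0x04..0x05] <- [88 19]
D1: mem[0x0b..0x0c] <- [3c df]
D2: mem[0x03..0x04] <- [b4 17]
D3: mem[0x05..0x07] <- [10 fe 13]
D4: mem[0x22..0x24] <- [10 fe 13]
query mem[0x06]=0xfe, mem[0x22]=0x10, mem[0x0c]=0xdf, mem[0x07]=0x13, mem[0x05]=0x10

MEM[0x06,0x22,0x0c,0x07,0x05] = fe 10 df 13 10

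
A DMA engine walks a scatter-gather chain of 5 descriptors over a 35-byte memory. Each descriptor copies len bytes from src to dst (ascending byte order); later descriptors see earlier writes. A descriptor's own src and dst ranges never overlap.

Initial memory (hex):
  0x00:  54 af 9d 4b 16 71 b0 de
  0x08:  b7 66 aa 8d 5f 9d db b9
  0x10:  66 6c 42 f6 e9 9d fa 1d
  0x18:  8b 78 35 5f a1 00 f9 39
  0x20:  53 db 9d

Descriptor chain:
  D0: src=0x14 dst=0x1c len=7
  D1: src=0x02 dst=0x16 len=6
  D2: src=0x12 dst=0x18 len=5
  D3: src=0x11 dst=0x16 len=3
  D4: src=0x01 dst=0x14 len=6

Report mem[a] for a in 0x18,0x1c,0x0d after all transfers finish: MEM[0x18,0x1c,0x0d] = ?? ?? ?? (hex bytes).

D0: mem[0x1c..0x22] <- [e9 9d fa 1d 8b 78 35]
D1: mem[0x16..0x1b] <- [9d 4b 16 71 b0 de]
D2: mem[0x18..0x1c] <- [42 f6 e9 9d 9d]
D3: mem[0x16..0x18] <- [6c 42 f6]
D4: mem[0x14..0x19] <- [af 9d 4b 16 71 b0]
query mem[0x18]=0x71, mem[0x1c]=0x9d, mem[0x0d]=0x9d

MEM[0x18,0x1c,0x0d] = 71 9d 9d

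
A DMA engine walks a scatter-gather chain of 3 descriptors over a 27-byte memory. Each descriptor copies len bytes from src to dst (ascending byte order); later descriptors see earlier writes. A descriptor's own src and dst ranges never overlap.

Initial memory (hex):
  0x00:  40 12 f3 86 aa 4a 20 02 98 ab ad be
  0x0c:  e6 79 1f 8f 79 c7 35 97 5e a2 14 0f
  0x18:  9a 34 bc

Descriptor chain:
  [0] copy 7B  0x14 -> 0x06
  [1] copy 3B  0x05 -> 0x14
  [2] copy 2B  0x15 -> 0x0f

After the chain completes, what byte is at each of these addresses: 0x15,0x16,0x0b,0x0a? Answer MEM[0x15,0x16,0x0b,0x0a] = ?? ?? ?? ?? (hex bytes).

[0] 0x14->0x06 len=7 : 5e a2 14 0f 9a 34 bc
[1] 0x05->0x14 len=3 : 4a 5e a2
[2] 0x15->0x0f len=2 : 5e a2
query mem[0x15]=0x5e, mem[0x16]=0xa2, mem[0x0b]=0x34, mem[0x0a]=0x9a

MEM[0x15,0x16,0x0b,0x0a] = 5e a2 34 9a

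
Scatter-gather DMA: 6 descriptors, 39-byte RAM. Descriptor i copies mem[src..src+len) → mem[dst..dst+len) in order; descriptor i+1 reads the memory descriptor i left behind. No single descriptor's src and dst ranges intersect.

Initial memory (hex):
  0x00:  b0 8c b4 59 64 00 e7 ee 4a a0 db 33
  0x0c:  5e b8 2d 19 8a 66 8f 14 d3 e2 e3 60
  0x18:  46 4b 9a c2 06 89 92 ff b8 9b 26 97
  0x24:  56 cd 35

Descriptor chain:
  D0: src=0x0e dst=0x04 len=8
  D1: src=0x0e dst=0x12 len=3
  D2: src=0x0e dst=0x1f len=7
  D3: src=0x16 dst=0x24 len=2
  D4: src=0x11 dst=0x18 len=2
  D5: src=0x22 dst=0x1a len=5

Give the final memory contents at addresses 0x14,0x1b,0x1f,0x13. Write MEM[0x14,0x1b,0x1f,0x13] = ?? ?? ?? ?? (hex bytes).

MEM[0x14,0x1b,0x1f,0x13] = 8a 2d 2d 19

  after D0: wrote 8B at 0x04 = 2d198a668f14d3e2
  after D1: wrote 3B at 0x12 = 2d198a
  after D2: wrote 7B at 0x1f = 2d198a662d198a
  after D3: wrote 2B at 0x24 = e360
  after D4: wrote 2B at 0x18 = 662d
  after D5: wrote 5B at 0x1a = 662de36035
query mem[0x14]=0x8a, mem[0x1b]=0x2d, mem[0x1f]=0x2d, mem[0x13]=0x19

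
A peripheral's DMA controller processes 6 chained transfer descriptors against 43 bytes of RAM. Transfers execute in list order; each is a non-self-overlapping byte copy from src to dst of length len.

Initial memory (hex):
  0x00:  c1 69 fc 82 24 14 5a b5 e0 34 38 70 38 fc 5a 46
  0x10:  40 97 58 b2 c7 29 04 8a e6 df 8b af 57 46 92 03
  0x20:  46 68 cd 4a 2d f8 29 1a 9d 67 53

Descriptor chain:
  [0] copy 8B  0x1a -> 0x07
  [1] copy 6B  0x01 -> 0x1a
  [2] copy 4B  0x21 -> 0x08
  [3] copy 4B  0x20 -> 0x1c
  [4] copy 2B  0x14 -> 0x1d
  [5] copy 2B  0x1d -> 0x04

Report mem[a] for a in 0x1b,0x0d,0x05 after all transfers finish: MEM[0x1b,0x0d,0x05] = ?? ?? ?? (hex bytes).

MEM[0x1b,0x0d,0x05] = fc 46 29

[0] 0x1a->0x07 len=8 : 8b af 57 46 92 03 46 68
[1] 0x01->0x1a len=6 : 69 fc 82 24 14 5a
[2] 0x21->0x08 len=4 : 68 cd 4a 2d
[3] 0x20->0x1c len=4 : 46 68 cd 4a
[4] 0x14->0x1d len=2 : c7 29
[5] 0x1d->0x04 len=2 : c7 29
query mem[0x1b]=0xfc, mem[0x0d]=0x46, mem[0x05]=0x29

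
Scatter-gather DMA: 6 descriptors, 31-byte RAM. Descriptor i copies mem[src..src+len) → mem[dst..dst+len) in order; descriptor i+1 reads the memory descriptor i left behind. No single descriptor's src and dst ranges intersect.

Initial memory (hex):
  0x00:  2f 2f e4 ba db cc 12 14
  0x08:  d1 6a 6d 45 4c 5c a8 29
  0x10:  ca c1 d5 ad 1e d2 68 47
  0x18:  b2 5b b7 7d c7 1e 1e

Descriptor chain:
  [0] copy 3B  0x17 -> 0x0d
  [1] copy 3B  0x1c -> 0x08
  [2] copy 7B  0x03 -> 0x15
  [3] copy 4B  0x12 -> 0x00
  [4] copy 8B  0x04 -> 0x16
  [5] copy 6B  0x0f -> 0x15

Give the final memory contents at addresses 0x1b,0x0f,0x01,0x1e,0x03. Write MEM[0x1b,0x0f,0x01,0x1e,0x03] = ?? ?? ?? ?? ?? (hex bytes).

MEM[0x1b,0x0f,0x01,0x1e,0x03] = 1e 5b ad 1e ba

#0 dst[0x0d+3] := {0x47,0xb2,0x5b}
#1 dst[0x08+3] := {0xc7,0x1e,0x1e}
#2 dst[0x15+7] := {0xba,0xdb,0xcc,0x12,0x14,0xc7,0x1e}
#3 dst[0x00+4] := {0xd5,0xad,0x1e,0xba}
#4 dst[0x16+8] := {0xdb,0xcc,0x12,0x14,0xc7,0x1e,0x1e,0x45}
#5 dst[0x15+6] := {0x5b,0xca,0xc1,0xd5,0xad,0x1e}
query mem[0x1b]=0x1e, mem[0x0f]=0x5b, mem[0x01]=0xad, mem[0x1e]=0x1e, mem[0x03]=0xba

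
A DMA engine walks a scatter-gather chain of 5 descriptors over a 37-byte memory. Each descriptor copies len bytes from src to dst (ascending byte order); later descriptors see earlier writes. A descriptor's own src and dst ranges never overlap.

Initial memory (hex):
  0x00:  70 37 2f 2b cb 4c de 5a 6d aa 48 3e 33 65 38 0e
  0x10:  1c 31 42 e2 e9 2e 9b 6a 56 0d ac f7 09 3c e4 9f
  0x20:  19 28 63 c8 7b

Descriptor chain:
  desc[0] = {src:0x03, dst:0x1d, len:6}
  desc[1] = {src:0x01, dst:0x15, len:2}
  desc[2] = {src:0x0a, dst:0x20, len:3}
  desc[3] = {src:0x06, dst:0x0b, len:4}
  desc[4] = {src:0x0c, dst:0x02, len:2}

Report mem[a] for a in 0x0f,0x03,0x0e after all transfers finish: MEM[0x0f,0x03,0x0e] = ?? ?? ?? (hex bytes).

D0: mem[0x1d..0x22] <- [2b cb 4c de 5a 6d]
D1: mem[0x15..0x16] <- [37 2f]
D2: mem[0x20..0x22] <- [48 3e 33]
D3: mem[0x0b..0x0e] <- [de 5a 6d aa]
D4: mem[0x02..0x03] <- [5a 6d]
query mem[0x0f]=0x0e, mem[0x03]=0x6d, mem[0x0e]=0xaa

MEM[0x0f,0x03,0x0e] = 0e 6d aa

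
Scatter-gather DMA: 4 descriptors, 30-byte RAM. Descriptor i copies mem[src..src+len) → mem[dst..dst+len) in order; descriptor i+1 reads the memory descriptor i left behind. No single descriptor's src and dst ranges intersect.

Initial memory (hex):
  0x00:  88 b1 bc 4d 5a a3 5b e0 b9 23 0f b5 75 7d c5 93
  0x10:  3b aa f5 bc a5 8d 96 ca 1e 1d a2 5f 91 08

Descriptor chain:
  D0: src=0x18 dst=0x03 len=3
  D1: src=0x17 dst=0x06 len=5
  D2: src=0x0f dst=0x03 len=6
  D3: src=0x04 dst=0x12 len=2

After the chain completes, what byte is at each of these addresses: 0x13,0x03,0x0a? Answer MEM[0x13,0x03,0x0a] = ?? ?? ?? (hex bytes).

MEM[0x13,0x03,0x0a] = aa 93 5f

  after D0: wrote 3B at 0x03 = 1e1da2
  after D1: wrote 5B at 0x06 = ca1e1da25f
  after D2: wrote 6B at 0x03 = 933baaf5bca5
  after D3: wrote 2B at 0x12 = 3baa
query mem[0x13]=0xaa, mem[0x03]=0x93, mem[0x0a]=0x5f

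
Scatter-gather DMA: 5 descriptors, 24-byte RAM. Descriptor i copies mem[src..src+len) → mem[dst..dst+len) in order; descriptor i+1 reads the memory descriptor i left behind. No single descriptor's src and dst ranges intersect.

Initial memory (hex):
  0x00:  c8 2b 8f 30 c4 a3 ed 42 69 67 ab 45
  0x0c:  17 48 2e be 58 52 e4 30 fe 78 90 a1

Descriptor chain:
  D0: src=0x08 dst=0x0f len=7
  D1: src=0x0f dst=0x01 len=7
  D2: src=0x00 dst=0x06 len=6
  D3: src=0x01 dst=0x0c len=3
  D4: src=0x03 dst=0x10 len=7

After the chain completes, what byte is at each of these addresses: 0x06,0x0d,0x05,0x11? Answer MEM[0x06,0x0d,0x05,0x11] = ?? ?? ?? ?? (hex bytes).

#0 dst[0x0f+7] := {0x69,0x67,0xab,0x45,0x17,0x48,0x2e}
#1 dst[0x01+7] := {0x69,0x67,0xab,0x45,0x17,0x48,0x2e}
#2 dst[0x06+6] := {0xc8,0x69,0x67,0xab,0x45,0x17}
#3 dst[0x0c+3] := {0x69,0x67,0xab}
#4 dst[0x10+7] := {0xab,0x45,0x17,0xc8,0x69,0x67,0xab}
query mem[0x06]=0xc8, mem[0x0d]=0x67, mem[0x05]=0x17, mem[0x11]=0x45

MEM[0x06,0x0d,0x05,0x11] = c8 67 17 45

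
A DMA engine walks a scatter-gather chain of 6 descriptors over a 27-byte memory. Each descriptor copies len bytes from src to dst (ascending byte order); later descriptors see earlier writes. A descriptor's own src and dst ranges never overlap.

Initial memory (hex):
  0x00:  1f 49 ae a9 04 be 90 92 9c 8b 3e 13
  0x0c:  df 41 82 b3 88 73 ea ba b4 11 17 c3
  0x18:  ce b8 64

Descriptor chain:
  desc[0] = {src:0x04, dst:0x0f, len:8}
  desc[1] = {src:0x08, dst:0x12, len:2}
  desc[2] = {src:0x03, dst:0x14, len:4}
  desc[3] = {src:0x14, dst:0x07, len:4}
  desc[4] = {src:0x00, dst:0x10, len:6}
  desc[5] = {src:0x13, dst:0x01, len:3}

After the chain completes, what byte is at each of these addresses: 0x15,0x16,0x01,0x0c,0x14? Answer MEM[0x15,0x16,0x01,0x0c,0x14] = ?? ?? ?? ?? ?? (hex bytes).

MEM[0x15,0x16,0x01,0x0c,0x14] = be be a9 df 04

  after D0: wrote 8B at 0x0f = 04be90929c8b3e13
  after D1: wrote 2B at 0x12 = 9c8b
  after D2: wrote 4B at 0x14 = a904be90
  after D3: wrote 4B at 0x07 = a904be90
  after D4: wrote 6B at 0x10 = 1f49aea904be
  after D5: wrote 3B at 0x01 = a904be
query mem[0x15]=0xbe, mem[0x16]=0xbe, mem[0x01]=0xa9, mem[0x0c]=0xdf, mem[0x14]=0x04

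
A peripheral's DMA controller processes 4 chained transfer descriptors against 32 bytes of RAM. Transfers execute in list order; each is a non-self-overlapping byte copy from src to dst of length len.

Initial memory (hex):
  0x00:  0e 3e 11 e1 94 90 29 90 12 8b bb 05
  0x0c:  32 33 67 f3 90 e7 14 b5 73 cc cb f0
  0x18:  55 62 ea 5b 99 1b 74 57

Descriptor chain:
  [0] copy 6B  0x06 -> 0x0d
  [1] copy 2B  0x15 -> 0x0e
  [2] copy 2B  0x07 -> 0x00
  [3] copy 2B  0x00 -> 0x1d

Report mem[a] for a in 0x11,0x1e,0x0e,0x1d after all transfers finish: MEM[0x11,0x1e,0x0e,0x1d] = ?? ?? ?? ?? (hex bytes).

MEM[0x11,0x1e,0x0e,0x1d] = bb 12 cc 90

D0: mem[0x0d..0x12] <- [29 90 12 8b bb 05]
D1: mem[0x0e..0x0f] <- [cc cb]
D2: mem[0x00..0x01] <- [90 12]
D3: mem[0x1d..0x1e] <- [90 12]
query mem[0x11]=0xbb, mem[0x1e]=0x12, mem[0x0e]=0xcc, mem[0x1d]=0x90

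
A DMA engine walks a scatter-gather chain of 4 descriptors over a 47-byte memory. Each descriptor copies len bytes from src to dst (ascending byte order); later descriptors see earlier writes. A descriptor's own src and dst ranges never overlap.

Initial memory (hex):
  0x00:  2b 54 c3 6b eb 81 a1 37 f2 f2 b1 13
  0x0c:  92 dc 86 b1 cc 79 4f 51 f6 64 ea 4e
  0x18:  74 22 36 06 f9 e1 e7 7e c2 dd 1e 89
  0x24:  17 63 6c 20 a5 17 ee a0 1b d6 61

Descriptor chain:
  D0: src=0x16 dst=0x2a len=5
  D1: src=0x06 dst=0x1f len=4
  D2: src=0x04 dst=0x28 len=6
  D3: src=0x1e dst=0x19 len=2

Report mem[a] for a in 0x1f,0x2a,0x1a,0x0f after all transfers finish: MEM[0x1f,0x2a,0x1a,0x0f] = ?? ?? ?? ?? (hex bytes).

MEM[0x1f,0x2a,0x1a,0x0f] = a1 a1 a1 b1

[0] 0x16->0x2a len=5 : ea 4e 74 22 36
[1] 0x06->0x1f len=4 : a1 37 f2 f2
[2] 0x04->0x28 len=6 : eb 81 a1 37 f2 f2
[3] 0x1e->0x19 len=2 : e7 a1
query mem[0x1f]=0xa1, mem[0x2a]=0xa1, mem[0x1a]=0xa1, mem[0x0f]=0xb1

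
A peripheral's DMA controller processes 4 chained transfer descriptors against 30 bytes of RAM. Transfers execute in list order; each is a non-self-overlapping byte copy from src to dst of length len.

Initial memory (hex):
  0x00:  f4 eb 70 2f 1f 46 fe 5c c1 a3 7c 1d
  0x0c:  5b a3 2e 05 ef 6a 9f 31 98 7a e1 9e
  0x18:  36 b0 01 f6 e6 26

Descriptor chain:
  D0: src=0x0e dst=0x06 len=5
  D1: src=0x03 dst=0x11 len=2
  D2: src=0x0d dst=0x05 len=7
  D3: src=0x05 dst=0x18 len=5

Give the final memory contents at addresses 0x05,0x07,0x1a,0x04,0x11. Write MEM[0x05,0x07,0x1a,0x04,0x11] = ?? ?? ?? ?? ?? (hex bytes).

MEM[0x05,0x07,0x1a,0x04,0x11] = a3 05 05 1f 2f

  after D0: wrote 5B at 0x06 = 2e05ef6a9f
  after D1: wrote 2B at 0x11 = 2f1f
  after D2: wrote 7B at 0x05 = a32e05ef2f1f31
  after D3: wrote 5B at 0x18 = a32e05ef2f
query mem[0x05]=0xa3, mem[0x07]=0x05, mem[0x1a]=0x05, mem[0x04]=0x1f, mem[0x11]=0x2f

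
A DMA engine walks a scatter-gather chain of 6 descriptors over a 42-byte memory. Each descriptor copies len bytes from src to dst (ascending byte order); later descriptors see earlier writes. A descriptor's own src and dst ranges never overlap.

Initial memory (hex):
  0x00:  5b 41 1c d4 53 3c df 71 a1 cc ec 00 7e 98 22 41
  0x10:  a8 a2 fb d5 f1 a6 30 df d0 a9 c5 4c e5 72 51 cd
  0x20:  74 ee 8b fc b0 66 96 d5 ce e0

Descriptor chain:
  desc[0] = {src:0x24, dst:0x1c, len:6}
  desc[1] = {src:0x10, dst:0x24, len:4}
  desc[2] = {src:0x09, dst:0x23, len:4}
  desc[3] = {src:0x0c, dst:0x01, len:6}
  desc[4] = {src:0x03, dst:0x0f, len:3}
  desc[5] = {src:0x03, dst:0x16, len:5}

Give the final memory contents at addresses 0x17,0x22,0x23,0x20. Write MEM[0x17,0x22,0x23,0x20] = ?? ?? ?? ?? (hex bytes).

D0: mem[0x1c..0x21] <- [b0 66 96 d5 ce e0]
D1: mem[0x24..0x27] <- [a8 a2 fb d5]
D2: mem[0x23..0x26] <- [cc ec 00 7e]
D3: mem[0x01..0x06] <- [7e 98 22 41 a8 a2]
D4: mem[0x0f..0x11] <- [22 41 a8]
D5: mem[0x16..0x1a] <- [22 41 a8 a2 71]
query mem[0x17]=0x41, mem[0x22]=0x8b, mem[0x23]=0xcc, mem[0x20]=0xce

MEM[0x17,0x22,0x23,0x20] = 41 8b cc ce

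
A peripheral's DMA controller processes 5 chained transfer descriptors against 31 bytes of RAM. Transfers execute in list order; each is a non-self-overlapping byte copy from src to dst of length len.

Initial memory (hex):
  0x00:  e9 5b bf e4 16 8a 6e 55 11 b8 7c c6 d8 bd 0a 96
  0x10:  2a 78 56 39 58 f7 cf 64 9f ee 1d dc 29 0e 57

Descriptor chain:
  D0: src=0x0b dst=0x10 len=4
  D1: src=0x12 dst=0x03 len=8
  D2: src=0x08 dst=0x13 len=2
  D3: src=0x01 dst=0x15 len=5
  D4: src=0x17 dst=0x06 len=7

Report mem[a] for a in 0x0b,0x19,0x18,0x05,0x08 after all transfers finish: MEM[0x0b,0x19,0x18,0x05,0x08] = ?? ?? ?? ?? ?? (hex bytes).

[0] 0x0b->0x10 len=4 : c6 d8 bd 0a
[1] 0x12->0x03 len=8 : bd 0a 58 f7 cf 64 9f ee
[2] 0x08->0x13 len=2 : 64 9f
[3] 0x01->0x15 len=5 : 5b bf bd 0a 58
[4] 0x17->0x06 len=7 : bd 0a 58 1d dc 29 0e
query mem[0x0b]=0x29, mem[0x19]=0x58, mem[0x18]=0x0a, mem[0x05]=0x58, mem[0x08]=0x58

MEM[0x0b,0x19,0x18,0x05,0x08] = 29 58 0a 58 58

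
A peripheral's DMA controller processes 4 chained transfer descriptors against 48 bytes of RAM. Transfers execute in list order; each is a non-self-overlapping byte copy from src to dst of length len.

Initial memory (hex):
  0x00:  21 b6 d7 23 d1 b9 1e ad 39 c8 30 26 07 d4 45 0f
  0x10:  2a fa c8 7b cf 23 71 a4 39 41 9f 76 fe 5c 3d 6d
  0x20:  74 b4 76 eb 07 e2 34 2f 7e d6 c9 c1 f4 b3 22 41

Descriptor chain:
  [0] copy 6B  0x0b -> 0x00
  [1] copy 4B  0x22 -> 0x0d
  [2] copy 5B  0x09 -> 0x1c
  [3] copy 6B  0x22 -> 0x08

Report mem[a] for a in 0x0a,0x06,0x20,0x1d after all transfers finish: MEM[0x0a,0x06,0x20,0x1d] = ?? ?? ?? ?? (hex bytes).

#0 dst[0x00+6] := {0x26,0x07,0xd4,0x45,0x0f,0x2a}
#1 dst[0x0d+4] := {0x76,0xeb,0x07,0xe2}
#2 dst[0x1c+5] := {0xc8,0x30,0x26,0x07,0x76}
#3 dst[0x08+6] := {0x76,0xeb,0x07,0xe2,0x34,0x2f}
query mem[0x0a]=0x07, mem[0x06]=0x1e, mem[0x20]=0x76, mem[0x1d]=0x30

MEM[0x0a,0x06,0x20,0x1d] = 07 1e 76 30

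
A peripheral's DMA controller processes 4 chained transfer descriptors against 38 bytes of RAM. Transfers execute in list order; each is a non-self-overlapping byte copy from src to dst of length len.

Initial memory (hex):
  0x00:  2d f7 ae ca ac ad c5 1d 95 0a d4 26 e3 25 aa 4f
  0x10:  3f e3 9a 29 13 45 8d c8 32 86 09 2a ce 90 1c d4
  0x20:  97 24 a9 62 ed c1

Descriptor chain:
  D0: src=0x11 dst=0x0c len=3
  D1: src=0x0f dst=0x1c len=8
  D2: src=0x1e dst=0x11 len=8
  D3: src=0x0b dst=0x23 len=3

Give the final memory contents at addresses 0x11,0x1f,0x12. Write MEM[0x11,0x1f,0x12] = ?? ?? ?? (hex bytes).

MEM[0x11,0x1f,0x12] = e3 9a 9a

#0 dst[0x0c+3] := {0xe3,0x9a,0x29}
#1 dst[0x1c+8] := {0x4f,0x3f,0xe3,0x9a,0x29,0x13,0x45,0x8d}
#2 dst[0x11+8] := {0xe3,0x9a,0x29,0x13,0x45,0x8d,0xed,0xc1}
#3 dst[0x23+3] := {0x26,0xe3,0x9a}
query mem[0x11]=0xe3, mem[0x1f]=0x9a, mem[0x12]=0x9a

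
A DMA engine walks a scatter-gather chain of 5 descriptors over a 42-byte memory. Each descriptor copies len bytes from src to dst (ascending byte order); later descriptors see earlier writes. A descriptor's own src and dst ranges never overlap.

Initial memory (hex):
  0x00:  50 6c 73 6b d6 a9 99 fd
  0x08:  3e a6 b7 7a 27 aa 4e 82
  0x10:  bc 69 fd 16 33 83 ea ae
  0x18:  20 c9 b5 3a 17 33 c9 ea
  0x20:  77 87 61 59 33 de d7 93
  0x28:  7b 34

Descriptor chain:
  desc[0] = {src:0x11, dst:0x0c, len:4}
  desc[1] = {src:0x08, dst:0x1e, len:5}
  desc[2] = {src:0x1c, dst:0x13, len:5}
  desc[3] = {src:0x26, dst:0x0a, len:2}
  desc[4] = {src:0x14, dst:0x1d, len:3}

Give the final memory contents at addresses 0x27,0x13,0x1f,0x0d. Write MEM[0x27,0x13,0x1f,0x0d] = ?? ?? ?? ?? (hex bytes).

MEM[0x27,0x13,0x1f,0x0d] = 93 17 a6 fd

#0 dst[0x0c+4] := {0x69,0xfd,0x16,0x33}
#1 dst[0x1e+5] := {0x3e,0xa6,0xb7,0x7a,0x69}
#2 dst[0x13+5] := {0x17,0x33,0x3e,0xa6,0xb7}
#3 dst[0x0a+2] := {0xd7,0x93}
#4 dst[0x1d+3] := {0x33,0x3e,0xa6}
query mem[0x27]=0x93, mem[0x13]=0x17, mem[0x1f]=0xa6, mem[0x0d]=0xfd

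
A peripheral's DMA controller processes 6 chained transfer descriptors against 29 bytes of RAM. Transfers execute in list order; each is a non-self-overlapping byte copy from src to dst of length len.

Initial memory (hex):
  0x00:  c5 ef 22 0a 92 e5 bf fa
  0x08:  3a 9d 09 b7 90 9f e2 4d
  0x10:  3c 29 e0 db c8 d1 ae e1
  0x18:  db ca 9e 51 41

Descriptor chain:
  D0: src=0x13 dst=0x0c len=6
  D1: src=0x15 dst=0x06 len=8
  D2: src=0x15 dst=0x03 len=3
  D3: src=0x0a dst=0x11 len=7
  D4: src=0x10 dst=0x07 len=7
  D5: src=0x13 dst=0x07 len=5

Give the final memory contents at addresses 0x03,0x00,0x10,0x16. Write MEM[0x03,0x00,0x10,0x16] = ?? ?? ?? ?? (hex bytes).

D0: mem[0x0c..0x11] <- [db c8 d1 ae e1 db]
D1: mem[0x06..0x0d] <- [d1 ae e1 db ca 9e 51 41]
D2: mem[0x03..0x05] <- [d1 ae e1]
D3: mem[0x11..0x17] <- [ca 9e 51 41 d1 ae e1]
D4: mem[0x07..0x0d] <- [e1 ca 9e 51 41 d1 ae]
D5: mem[0x07..0x0b] <- [51 41 d1 ae e1]
query mem[0x03]=0xd1, mem[0x00]=0xc5, mem[0x10]=0xe1, mem[0x16]=0xae

MEM[0x03,0x00,0x10,0x16] = d1 c5 e1 ae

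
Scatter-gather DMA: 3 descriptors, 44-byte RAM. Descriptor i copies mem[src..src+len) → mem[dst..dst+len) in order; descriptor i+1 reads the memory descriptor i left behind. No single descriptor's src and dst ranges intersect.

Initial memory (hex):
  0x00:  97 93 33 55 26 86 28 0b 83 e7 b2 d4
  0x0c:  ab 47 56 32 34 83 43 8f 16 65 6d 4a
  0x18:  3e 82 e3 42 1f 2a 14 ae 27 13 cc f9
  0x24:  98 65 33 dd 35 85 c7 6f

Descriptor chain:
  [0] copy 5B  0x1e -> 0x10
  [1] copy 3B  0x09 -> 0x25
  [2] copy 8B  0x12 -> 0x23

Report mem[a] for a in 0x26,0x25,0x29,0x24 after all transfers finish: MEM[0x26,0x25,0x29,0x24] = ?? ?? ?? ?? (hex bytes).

MEM[0x26,0x25,0x29,0x24] = 65 cc 3e 13

#0 dst[0x10+5] := {0x14,0xae,0x27,0x13,0xcc}
#1 dst[0x25+3] := {0xe7,0xb2,0xd4}
#2 dst[0x23+8] := {0x27,0x13,0xcc,0x65,0x6d,0x4a,0x3e,0x82}
query mem[0x26]=0x65, mem[0x25]=0xcc, mem[0x29]=0x3e, mem[0x24]=0x13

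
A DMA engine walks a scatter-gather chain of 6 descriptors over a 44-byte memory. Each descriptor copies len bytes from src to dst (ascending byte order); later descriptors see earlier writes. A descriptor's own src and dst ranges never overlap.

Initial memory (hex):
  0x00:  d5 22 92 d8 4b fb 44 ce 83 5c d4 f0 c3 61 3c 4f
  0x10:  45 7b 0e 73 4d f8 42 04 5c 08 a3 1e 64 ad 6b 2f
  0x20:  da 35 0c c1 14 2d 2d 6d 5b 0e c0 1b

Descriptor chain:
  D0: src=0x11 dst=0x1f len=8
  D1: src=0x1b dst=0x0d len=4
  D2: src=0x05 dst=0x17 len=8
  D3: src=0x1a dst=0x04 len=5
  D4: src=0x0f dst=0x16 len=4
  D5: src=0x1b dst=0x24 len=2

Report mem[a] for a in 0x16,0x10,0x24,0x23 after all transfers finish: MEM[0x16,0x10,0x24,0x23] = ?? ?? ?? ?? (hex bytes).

MEM[0x16,0x10,0x24,0x23] = ad 6b 5c f8

#0 dst[0x1f+8] := {0x7b,0x0e,0x73,0x4d,0xf8,0x42,0x04,0x5c}
#1 dst[0x0d+4] := {0x1e,0x64,0xad,0x6b}
#2 dst[0x17+8] := {0xfb,0x44,0xce,0x83,0x5c,0xd4,0xf0,0xc3}
#3 dst[0x04+5] := {0x83,0x5c,0xd4,0xf0,0xc3}
#4 dst[0x16+4] := {0xad,0x6b,0x7b,0x0e}
#5 dst[0x24+2] := {0x5c,0xd4}
query mem[0x16]=0xad, mem[0x10]=0x6b, mem[0x24]=0x5c, mem[0x23]=0xf8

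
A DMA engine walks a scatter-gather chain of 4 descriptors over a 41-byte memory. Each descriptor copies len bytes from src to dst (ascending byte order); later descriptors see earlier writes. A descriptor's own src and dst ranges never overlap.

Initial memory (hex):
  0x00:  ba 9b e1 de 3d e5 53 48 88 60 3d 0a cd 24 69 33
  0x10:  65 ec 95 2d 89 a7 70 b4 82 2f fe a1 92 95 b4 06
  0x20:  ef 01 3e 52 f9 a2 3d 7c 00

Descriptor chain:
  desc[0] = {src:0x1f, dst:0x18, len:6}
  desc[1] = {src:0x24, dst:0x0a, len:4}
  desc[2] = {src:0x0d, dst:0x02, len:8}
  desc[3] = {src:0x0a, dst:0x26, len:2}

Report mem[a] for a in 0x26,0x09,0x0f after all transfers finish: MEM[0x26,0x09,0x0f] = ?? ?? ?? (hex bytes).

[0] 0x1f->0x18 len=6 : 06 ef 01 3e 52 f9
[1] 0x24->0x0a len=4 : f9 a2 3d 7c
[2] 0x0d->0x02 len=8 : 7c 69 33 65 ec 95 2d 89
[3] 0x0a->0x26 len=2 : f9 a2
query mem[0x26]=0xf9, mem[0x09]=0x89, mem[0x0f]=0x33

MEM[0x26,0x09,0x0f] = f9 89 33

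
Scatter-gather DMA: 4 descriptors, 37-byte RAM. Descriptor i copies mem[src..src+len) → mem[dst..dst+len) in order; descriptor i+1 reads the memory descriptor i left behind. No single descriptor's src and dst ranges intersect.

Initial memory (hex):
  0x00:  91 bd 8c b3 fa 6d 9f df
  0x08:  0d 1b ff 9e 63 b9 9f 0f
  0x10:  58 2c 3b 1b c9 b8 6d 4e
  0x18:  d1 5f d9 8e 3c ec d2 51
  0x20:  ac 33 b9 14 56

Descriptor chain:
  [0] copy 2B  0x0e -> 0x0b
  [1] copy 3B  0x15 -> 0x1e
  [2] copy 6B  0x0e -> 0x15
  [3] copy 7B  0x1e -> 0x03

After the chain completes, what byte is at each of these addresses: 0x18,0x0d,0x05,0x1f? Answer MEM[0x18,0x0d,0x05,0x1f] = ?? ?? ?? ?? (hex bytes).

D0: mem[0x0b..0x0c] <- [9f 0f]
D1: mem[0x1e..0x20] <- [b8 6d 4e]
D2: mem[0x15..0x1a] <- [9f 0f 58 2c 3b 1b]
D3: mem[0x03..0x09] <- [b8 6d 4e 33 b9 14 56]
query mem[0x18]=0x2c, mem[0x0d]=0xb9, mem[0x05]=0x4e, mem[0x1f]=0x6d

MEM[0x18,0x0d,0x05,0x1f] = 2c b9 4e 6d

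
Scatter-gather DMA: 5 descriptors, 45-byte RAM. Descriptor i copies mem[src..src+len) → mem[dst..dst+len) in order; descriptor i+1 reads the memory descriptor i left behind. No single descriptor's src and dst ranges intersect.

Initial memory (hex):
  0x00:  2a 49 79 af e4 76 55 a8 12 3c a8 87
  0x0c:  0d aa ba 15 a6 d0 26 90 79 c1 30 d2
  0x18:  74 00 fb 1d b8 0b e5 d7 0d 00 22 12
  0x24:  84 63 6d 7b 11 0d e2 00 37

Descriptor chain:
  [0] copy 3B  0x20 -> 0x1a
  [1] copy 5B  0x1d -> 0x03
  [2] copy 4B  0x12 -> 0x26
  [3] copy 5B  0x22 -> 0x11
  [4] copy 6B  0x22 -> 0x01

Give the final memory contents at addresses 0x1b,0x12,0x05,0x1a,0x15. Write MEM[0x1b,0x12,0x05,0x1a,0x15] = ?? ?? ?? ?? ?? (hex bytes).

MEM[0x1b,0x12,0x05,0x1a,0x15] = 00 12 26 0d 26

#0 dst[0x1a+3] := {0x0d,0x00,0x22}
#1 dst[0x03+5] := {0x0b,0xe5,0xd7,0x0d,0x00}
#2 dst[0x26+4] := {0x26,0x90,0x79,0xc1}
#3 dst[0x11+5] := {0x22,0x12,0x84,0x63,0x26}
#4 dst[0x01+6] := {0x22,0x12,0x84,0x63,0x26,0x90}
query mem[0x1b]=0x00, mem[0x12]=0x12, mem[0x05]=0x26, mem[0x1a]=0x0d, mem[0x15]=0x26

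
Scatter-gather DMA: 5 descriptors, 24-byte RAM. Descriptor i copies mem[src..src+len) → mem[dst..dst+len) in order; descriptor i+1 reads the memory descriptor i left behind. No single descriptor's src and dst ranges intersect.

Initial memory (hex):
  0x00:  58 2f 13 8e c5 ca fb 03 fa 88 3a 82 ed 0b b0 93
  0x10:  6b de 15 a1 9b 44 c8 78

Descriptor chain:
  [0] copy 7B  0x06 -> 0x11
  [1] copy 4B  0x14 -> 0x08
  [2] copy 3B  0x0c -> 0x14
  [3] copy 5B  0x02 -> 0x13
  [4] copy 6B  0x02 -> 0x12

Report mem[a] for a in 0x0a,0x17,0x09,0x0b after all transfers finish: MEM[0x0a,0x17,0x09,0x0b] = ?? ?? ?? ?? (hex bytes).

D0: mem[0x11..0x17] <- [fb 03 fa 88 3a 82 ed]
D1: mem[0x08..0x0b] <- [88 3a 82 ed]
D2: mem[0x14..0x16] <- [ed 0b b0]
D3: mem[0x13..0x17] <- [13 8e c5 ca fb]
D4: mem[0x12..0x17] <- [13 8e c5 ca fb 03]
query mem[0x0a]=0x82, mem[0x17]=0x03, mem[0x09]=0x3a, mem[0x0b]=0xed

MEM[0x0a,0x17,0x09,0x0b] = 82 03 3a ed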